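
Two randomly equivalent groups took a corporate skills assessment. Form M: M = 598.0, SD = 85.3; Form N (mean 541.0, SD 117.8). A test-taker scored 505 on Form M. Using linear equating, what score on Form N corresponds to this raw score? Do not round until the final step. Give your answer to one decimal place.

412.6

Linear equating: y = (SD_Y/SD_X)(x − M_X) + M_Y
y = (117.8/85.3)(505 − 598.0) + 541.0
y = 1.381008 × -93.0 + 541.0 = -128.4338 + 541.0 = 412.6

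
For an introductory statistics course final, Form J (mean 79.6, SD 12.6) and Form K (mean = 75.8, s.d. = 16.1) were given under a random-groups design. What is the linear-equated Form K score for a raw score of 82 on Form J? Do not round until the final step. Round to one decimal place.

78.9

Linear equating: y = (SD_Y/SD_X)(x − M_X) + M_Y
y = (16.1/12.6)(82 − 79.6) + 75.8
y = 1.277778 × 2.4 + 75.8 = 3.0667 + 75.8 = 78.9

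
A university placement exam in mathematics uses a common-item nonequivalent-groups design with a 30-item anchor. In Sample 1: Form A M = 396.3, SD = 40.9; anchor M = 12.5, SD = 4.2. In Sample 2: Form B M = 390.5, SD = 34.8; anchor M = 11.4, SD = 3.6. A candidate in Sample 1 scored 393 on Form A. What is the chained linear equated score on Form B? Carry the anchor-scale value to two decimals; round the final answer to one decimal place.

Form A → anchor (Sample 1): v = (4.2/40.9)(393 − 396.3) + 12.5 = 12.16
anchor → Form B (Sample 2): y = (34.8/3.6)(12.16 − 11.4) + 390.5 = 397.8

397.8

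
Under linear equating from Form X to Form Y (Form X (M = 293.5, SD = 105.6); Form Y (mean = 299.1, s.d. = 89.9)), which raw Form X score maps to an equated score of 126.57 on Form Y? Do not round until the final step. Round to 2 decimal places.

90.84

Invert y = (SD_Y/SD_X)(x − M_X) + M_Y:
x = (SD_X/SD_Y)(y − M_Y) + M_X = (105.6/89.9)(126.57 − 299.1) + 293.5
x = 1.174638 × -172.530 + 293.5 = 90.84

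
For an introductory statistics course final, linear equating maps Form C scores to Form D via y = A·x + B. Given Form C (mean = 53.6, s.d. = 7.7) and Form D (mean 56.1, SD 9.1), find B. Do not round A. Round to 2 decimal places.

-7.25

A = SD_Y / SD_X = 9.1 / 7.7 = 1.181818
B = M_Y − A·M_X = 56.1 − 1.181818 × 53.6 = -7.25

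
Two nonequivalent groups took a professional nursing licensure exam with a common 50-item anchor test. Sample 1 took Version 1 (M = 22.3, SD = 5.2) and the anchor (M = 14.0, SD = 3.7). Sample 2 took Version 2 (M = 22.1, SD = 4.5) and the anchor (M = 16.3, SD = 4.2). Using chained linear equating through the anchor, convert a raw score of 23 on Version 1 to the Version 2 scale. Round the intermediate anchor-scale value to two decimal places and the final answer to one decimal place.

Version 1 → anchor (Sample 1): v = (3.7/5.2)(23 − 22.3) + 14.0 = 14.50
anchor → Version 2 (Sample 2): y = (4.5/4.2)(14.50 − 16.3) + 22.1 = 20.2

20.2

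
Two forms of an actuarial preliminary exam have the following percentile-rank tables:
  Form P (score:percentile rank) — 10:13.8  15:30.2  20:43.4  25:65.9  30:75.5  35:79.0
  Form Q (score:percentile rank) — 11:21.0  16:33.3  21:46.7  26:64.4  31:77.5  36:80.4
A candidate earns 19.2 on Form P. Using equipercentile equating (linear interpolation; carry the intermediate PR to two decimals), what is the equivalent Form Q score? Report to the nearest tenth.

19.0

PR of 19.2 on Form P: 30.2 + (19.2 − 15)/(20 − 15) × (43.4 − 30.2) = 41.29
On Form Q, PR 41.29 falls between score 16 (PR 33.3) and 21 (PR 46.7).
Interpolate: 16 + (41.29 − 33.3)/(46.7 − 33.3) × (21 − 16) = 19.0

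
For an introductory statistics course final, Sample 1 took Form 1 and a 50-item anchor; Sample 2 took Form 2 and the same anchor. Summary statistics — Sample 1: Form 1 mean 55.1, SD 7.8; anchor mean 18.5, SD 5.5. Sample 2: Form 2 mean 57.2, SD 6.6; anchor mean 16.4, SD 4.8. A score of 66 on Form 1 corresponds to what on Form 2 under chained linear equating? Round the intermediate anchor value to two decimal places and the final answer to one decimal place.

Form 1 → anchor (Sample 1): v = (5.5/7.8)(66 − 55.1) + 18.5 = 26.19
anchor → Form 2 (Sample 2): y = (6.6/4.8)(26.19 − 16.4) + 57.2 = 70.7

70.7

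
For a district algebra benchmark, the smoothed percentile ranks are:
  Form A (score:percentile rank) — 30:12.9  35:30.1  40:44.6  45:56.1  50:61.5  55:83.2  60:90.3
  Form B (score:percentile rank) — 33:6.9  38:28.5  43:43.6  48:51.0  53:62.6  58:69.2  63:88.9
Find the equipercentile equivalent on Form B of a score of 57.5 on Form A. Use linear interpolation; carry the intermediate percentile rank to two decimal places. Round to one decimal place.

62.5

PR of 57.5 on Form A: 83.2 + (57.5 − 55)/(60 − 55) × (90.3 − 83.2) = 86.75
On Form B, PR 86.75 falls between score 58 (PR 69.2) and 63 (PR 88.9).
Interpolate: 58 + (86.75 − 69.2)/(88.9 − 69.2) × (63 − 58) = 62.5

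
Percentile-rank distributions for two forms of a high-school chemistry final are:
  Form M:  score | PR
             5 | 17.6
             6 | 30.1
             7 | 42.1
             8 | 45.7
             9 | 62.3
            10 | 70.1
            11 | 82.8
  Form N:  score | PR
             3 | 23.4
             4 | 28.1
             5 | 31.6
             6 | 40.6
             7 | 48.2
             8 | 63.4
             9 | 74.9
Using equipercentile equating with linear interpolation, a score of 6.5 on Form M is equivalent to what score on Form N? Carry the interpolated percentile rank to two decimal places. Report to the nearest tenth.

5.5

PR of 6.5 on Form M: 30.1 + (6.5 − 6)/(7 − 6) × (42.1 − 30.1) = 36.10
On Form N, PR 36.10 falls between score 5 (PR 31.6) and 6 (PR 40.6).
Interpolate: 5 + (36.10 − 31.6)/(40.6 − 31.6) × (6 − 5) = 5.5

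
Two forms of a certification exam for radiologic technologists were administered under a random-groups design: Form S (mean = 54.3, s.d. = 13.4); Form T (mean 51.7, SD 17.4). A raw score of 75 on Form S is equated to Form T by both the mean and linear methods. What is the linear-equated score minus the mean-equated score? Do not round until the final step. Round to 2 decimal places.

6.18

Mean-equated: 75 + (51.7 − 54.3) = 72.40
Linear-equated: (17.4/13.4)(75 − 54.3) + 51.7 = 78.579
Difference = 78.579 − 72.40 = 6.18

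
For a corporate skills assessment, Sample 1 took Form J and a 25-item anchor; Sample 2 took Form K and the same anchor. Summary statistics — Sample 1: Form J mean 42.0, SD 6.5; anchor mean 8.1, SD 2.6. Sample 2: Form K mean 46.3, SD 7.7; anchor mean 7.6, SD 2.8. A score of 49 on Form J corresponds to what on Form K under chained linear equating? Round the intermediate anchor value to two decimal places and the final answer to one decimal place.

Form J → anchor (Sample 1): v = (2.6/6.5)(49 − 42.0) + 8.1 = 10.90
anchor → Form K (Sample 2): y = (7.7/2.8)(10.90 − 7.6) + 46.3 = 55.4

55.4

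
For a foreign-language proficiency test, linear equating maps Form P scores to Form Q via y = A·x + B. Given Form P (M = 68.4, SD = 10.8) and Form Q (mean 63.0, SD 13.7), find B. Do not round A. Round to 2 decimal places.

A = SD_Y / SD_X = 13.7 / 10.8 = 1.268519
B = M_Y − A·M_X = 63.0 − 1.268519 × 68.4 = -23.77

-23.77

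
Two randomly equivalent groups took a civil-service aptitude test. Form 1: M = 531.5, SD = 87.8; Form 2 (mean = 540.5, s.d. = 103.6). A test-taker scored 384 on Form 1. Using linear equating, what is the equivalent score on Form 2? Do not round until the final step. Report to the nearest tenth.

366.5

Linear equating: y = (SD_Y/SD_X)(x − M_X) + M_Y
y = (103.6/87.8)(384 − 531.5) + 540.5
y = 1.179954 × -147.5 + 540.5 = -174.0433 + 540.5 = 366.5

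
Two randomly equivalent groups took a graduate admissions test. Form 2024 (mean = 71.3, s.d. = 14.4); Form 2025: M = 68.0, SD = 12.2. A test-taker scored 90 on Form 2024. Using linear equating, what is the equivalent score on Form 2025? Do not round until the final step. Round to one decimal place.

83.8

Linear equating: y = (SD_Y/SD_X)(x − M_X) + M_Y
y = (12.2/14.4)(90 − 71.3) + 68.0
y = 0.847222 × 18.7 + 68.0 = 15.8431 + 68.0 = 83.8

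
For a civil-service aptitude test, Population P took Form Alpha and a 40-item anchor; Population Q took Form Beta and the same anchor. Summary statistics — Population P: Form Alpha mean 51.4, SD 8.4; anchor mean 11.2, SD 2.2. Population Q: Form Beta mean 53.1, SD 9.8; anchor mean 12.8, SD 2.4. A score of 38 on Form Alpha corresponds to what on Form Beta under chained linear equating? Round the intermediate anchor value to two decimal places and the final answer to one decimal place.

Form Alpha → anchor (Population P): v = (2.2/8.4)(38 − 51.4) + 11.2 = 7.69
anchor → Form Beta (Population Q): y = (9.8/2.4)(7.69 − 12.8) + 53.1 = 32.2

32.2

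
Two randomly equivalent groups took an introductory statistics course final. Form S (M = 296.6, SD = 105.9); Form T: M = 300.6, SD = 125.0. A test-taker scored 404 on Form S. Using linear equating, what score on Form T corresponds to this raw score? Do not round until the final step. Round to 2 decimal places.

Linear equating: y = (SD_Y/SD_X)(x − M_X) + M_Y
y = (125.0/105.9)(404 − 296.6) + 300.6
y = 1.180359 × 107.4 + 300.6 = 126.7705 + 300.6 = 427.37

427.37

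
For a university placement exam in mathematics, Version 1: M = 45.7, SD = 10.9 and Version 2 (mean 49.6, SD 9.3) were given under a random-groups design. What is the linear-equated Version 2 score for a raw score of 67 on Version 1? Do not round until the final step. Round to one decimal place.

Linear equating: y = (SD_Y/SD_X)(x − M_X) + M_Y
y = (9.3/10.9)(67 − 45.7) + 49.6
y = 0.853211 × 21.3 + 49.6 = 18.1734 + 49.6 = 67.8

67.8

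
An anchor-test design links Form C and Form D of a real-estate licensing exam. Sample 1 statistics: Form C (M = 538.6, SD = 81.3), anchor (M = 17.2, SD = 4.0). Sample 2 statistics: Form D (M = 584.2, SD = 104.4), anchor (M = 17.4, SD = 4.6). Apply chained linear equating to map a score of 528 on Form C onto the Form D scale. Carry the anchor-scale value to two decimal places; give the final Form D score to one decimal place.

567.9

Form C → anchor (Sample 1): v = (4.0/81.3)(528 − 538.6) + 17.2 = 16.68
anchor → Form D (Sample 2): y = (104.4/4.6)(16.68 − 17.4) + 584.2 = 567.9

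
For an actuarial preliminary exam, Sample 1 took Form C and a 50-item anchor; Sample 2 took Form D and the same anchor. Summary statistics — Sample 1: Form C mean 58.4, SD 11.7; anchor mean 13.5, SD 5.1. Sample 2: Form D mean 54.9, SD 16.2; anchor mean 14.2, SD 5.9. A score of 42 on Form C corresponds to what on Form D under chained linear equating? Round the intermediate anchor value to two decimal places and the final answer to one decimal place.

Form C → anchor (Sample 1): v = (5.1/11.7)(42 − 58.4) + 13.5 = 6.35
anchor → Form D (Sample 2): y = (16.2/5.9)(6.35 − 14.2) + 54.9 = 33.3

33.3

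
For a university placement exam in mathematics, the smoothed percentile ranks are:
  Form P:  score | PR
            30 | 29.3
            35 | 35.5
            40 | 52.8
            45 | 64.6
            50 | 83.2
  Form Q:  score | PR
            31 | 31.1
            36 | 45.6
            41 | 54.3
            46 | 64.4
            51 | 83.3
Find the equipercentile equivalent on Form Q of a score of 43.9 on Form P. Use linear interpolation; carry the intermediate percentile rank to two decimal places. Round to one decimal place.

44.8

PR of 43.9 on Form P: 52.8 + (43.9 − 40)/(45 − 40) × (64.6 − 52.8) = 62.00
On Form Q, PR 62.00 falls between score 41 (PR 54.3) and 46 (PR 64.4).
Interpolate: 41 + (62.00 − 54.3)/(64.4 − 54.3) × (46 − 41) = 44.8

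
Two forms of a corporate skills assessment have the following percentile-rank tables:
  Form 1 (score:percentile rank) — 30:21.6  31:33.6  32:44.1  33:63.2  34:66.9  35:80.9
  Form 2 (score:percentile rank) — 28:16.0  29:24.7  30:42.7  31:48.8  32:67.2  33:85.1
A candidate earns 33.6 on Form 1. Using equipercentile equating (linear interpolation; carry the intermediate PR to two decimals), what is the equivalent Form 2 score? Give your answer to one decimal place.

31.9

PR of 33.6 on Form 1: 63.2 + (33.6 − 33)/(34 − 33) × (66.9 − 63.2) = 65.42
On Form 2, PR 65.42 falls between score 31 (PR 48.8) and 32 (PR 67.2).
Interpolate: 31 + (65.42 − 48.8)/(67.2 − 48.8) × (32 − 31) = 31.9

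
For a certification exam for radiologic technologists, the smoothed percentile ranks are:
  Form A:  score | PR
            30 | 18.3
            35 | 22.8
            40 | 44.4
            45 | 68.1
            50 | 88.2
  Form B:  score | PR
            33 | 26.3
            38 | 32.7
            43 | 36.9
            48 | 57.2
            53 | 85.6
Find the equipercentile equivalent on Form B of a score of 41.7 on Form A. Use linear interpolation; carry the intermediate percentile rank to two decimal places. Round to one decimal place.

PR of 41.7 on Form A: 44.4 + (41.7 − 40)/(45 − 40) × (68.1 − 44.4) = 52.46
On Form B, PR 52.46 falls between score 43 (PR 36.9) and 48 (PR 57.2).
Interpolate: 43 + (52.46 − 36.9)/(57.2 − 36.9) × (48 − 43) = 46.8

46.8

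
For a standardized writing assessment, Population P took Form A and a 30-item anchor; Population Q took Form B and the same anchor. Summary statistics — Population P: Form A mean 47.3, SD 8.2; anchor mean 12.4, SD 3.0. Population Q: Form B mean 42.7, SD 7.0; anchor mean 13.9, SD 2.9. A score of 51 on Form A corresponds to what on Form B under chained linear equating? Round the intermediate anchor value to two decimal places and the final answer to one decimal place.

42.3

Form A → anchor (Population P): v = (3.0/8.2)(51 − 47.3) + 12.4 = 13.75
anchor → Form B (Population Q): y = (7.0/2.9)(13.75 − 13.9) + 42.7 = 42.3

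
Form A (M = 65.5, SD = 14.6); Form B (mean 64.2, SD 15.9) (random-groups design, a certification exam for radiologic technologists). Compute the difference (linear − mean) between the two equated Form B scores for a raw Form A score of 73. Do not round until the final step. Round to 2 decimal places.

0.67

Mean-equated: 73 + (64.2 − 65.5) = 71.70
Linear-equated: (15.9/14.6)(73 − 65.5) + 64.2 = 72.368
Difference = 72.368 − 71.70 = 0.67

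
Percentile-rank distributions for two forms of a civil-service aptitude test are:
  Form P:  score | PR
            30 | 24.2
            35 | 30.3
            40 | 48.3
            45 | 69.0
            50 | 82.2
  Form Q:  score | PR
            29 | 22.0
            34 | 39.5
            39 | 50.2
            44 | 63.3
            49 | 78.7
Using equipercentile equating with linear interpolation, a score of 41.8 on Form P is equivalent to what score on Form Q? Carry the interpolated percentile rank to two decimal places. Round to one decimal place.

41.1

PR of 41.8 on Form P: 48.3 + (41.8 − 40)/(45 − 40) × (69.0 − 48.3) = 55.75
On Form Q, PR 55.75 falls between score 39 (PR 50.2) and 44 (PR 63.3).
Interpolate: 39 + (55.75 − 50.2)/(63.3 − 50.2) × (44 − 39) = 41.1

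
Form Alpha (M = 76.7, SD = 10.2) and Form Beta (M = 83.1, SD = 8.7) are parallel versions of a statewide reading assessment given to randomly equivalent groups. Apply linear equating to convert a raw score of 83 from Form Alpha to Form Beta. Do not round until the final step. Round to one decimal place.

Linear equating: y = (SD_Y/SD_X)(x − M_X) + M_Y
y = (8.7/10.2)(83 − 76.7) + 83.1
y = 0.852941 × 6.3 + 83.1 = 5.3735 + 83.1 = 88.5

88.5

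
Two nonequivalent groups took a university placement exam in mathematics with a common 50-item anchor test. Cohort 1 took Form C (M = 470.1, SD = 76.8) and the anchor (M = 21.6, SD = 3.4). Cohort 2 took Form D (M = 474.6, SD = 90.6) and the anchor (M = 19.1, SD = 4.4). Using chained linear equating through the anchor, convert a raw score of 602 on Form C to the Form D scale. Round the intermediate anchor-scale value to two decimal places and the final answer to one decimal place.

646.3

Form C → anchor (Cohort 1): v = (3.4/76.8)(602 − 470.1) + 21.6 = 27.44
anchor → Form D (Cohort 2): y = (90.6/4.4)(27.44 − 19.1) + 474.6 = 646.3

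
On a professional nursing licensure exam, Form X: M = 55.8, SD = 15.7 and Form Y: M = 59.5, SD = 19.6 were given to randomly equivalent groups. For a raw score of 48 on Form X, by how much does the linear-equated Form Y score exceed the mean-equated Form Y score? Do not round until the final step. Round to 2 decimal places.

Mean-equated: 48 + (59.5 − 55.8) = 51.70
Linear-equated: (19.6/15.7)(48 − 55.8) + 59.5 = 49.762
Difference = 49.762 − 51.70 = -1.94

-1.94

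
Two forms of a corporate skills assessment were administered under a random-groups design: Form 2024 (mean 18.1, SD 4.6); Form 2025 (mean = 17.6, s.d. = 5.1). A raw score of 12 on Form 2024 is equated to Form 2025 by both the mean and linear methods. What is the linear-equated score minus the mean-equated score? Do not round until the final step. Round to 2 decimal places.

-0.66

Mean-equated: 12 + (17.6 − 18.1) = 11.50
Linear-equated: (5.1/4.6)(12 − 18.1) + 17.6 = 10.837
Difference = 10.837 − 11.50 = -0.66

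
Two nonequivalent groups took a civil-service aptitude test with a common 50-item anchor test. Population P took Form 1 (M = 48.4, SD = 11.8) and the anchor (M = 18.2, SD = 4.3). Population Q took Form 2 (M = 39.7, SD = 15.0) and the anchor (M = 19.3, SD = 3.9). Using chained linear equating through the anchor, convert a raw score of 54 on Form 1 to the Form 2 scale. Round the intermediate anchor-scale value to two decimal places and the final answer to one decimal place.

Form 1 → anchor (Population P): v = (4.3/11.8)(54 − 48.4) + 18.2 = 20.24
anchor → Form 2 (Population Q): y = (15.0/3.9)(20.24 − 19.3) + 39.7 = 43.3

43.3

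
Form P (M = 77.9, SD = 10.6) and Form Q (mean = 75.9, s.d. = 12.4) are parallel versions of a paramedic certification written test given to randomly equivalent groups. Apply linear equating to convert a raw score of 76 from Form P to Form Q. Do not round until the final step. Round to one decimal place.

Linear equating: y = (SD_Y/SD_X)(x − M_X) + M_Y
y = (12.4/10.6)(76 − 77.9) + 75.9
y = 1.169811 × -1.9 + 75.9 = -2.2226 + 75.9 = 73.7

73.7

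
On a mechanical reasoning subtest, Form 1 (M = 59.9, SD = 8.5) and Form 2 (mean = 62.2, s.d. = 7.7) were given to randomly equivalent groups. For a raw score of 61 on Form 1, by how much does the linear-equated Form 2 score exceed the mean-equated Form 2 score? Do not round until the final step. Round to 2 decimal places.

-0.10

Mean-equated: 61 + (62.2 − 59.9) = 63.30
Linear-equated: (7.7/8.5)(61 − 59.9) + 62.2 = 63.196
Difference = 63.196 − 63.30 = -0.10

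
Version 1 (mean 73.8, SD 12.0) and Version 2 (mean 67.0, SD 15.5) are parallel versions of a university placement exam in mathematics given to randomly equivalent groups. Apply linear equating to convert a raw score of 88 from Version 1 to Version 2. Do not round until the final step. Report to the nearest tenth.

Linear equating: y = (SD_Y/SD_X)(x − M_X) + M_Y
y = (15.5/12.0)(88 − 73.8) + 67.0
y = 1.291667 × 14.2 + 67.0 = 18.3417 + 67.0 = 85.3

85.3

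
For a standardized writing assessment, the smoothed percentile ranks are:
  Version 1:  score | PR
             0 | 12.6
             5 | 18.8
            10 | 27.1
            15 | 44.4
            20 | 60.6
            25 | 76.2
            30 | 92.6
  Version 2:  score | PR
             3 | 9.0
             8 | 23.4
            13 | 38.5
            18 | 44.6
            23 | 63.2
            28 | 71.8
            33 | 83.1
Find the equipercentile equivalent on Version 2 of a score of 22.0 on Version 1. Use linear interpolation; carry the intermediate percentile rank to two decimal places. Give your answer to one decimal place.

25.1

PR of 22.0 on Version 1: 60.6 + (22.0 − 20)/(25 − 20) × (76.2 − 60.6) = 66.84
On Version 2, PR 66.84 falls between score 23 (PR 63.2) and 28 (PR 71.8).
Interpolate: 23 + (66.84 − 63.2)/(71.8 − 63.2) × (28 − 23) = 25.1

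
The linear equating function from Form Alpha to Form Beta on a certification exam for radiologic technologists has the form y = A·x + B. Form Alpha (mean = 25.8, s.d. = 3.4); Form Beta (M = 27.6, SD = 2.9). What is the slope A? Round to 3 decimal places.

A = SD_Y / SD_X = 2.9 / 3.4 = 0.853

0.853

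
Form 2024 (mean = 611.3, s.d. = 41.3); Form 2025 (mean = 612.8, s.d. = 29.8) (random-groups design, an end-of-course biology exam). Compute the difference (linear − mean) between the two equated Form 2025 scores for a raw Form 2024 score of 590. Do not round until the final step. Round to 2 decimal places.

5.93

Mean-equated: 590 + (612.8 − 611.3) = 591.50
Linear-equated: (29.8/41.3)(590 − 611.3) + 612.8 = 597.431
Difference = 597.431 − 591.50 = 5.93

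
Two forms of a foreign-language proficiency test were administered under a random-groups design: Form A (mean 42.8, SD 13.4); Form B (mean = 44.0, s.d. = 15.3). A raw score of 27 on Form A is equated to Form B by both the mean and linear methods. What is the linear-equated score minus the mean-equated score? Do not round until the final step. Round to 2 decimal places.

-2.24

Mean-equated: 27 + (44.0 − 42.8) = 28.20
Linear-equated: (15.3/13.4)(27 − 42.8) + 44.0 = 25.960
Difference = 25.960 − 28.20 = -2.24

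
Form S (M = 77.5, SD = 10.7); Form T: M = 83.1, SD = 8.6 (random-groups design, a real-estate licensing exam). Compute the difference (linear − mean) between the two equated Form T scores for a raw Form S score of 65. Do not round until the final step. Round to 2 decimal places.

Mean-equated: 65 + (83.1 − 77.5) = 70.60
Linear-equated: (8.6/10.7)(65 − 77.5) + 83.1 = 73.053
Difference = 73.053 − 70.60 = 2.45

2.45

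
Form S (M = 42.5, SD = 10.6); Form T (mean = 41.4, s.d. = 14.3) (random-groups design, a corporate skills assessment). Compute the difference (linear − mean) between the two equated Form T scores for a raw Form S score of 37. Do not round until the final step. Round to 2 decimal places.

-1.92

Mean-equated: 37 + (41.4 − 42.5) = 35.90
Linear-equated: (14.3/10.6)(37 − 42.5) + 41.4 = 33.980
Difference = 33.980 − 35.90 = -1.92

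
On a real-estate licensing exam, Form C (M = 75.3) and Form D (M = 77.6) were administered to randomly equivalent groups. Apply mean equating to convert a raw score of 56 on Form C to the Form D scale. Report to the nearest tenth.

58.3

Mean equating: y = x + (M_Y − M_X) = 56 + (77.6 − 75.3) = 58.3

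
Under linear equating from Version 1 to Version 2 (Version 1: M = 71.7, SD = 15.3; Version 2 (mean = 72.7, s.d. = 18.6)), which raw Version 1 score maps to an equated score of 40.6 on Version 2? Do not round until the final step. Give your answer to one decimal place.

45.3

Invert y = (SD_Y/SD_X)(x − M_X) + M_Y:
x = (SD_X/SD_Y)(y − M_Y) + M_X = (15.3/18.6)(40.6 − 72.7) + 71.7
x = 0.822581 × -32.100 + 71.7 = 45.3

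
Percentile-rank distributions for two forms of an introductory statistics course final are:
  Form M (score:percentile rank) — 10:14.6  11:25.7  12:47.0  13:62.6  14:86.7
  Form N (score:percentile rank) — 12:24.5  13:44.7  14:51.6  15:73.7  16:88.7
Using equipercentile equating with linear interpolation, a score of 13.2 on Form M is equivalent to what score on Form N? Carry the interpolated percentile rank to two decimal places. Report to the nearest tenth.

PR of 13.2 on Form M: 62.6 + (13.2 − 13)/(14 − 13) × (86.7 − 62.6) = 67.42
On Form N, PR 67.42 falls between score 14 (PR 51.6) and 15 (PR 73.7).
Interpolate: 14 + (67.42 − 51.6)/(73.7 − 51.6) × (15 − 14) = 14.7

14.7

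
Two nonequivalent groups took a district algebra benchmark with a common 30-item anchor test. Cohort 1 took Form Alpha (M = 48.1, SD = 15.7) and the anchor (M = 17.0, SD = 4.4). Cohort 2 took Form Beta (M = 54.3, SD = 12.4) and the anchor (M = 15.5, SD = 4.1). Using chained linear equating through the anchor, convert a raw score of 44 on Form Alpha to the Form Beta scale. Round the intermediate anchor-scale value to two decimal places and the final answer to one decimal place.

Form Alpha → anchor (Cohort 1): v = (4.4/15.7)(44 − 48.1) + 17.0 = 15.85
anchor → Form Beta (Cohort 2): y = (12.4/4.1)(15.85 − 15.5) + 54.3 = 55.4

55.4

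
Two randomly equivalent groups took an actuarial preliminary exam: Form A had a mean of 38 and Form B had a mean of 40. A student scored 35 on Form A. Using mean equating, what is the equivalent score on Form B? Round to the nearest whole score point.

Mean equating: y = x + (M_Y − M_X) = 35 + (40 − 38) = 37

37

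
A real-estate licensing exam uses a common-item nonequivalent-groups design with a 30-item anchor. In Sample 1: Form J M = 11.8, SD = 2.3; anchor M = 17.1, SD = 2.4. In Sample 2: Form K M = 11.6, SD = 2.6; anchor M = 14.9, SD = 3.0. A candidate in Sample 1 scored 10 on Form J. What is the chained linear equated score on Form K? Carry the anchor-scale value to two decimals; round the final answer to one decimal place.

11.9

Form J → anchor (Sample 1): v = (2.4/2.3)(10 − 11.8) + 17.1 = 15.22
anchor → Form K (Sample 2): y = (2.6/3.0)(15.22 − 14.9) + 11.6 = 11.9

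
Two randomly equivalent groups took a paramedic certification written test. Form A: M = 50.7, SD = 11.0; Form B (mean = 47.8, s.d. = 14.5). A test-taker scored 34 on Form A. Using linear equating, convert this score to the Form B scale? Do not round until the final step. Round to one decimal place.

Linear equating: y = (SD_Y/SD_X)(x − M_X) + M_Y
y = (14.5/11.0)(34 − 50.7) + 47.8
y = 1.318182 × -16.7 + 47.8 = -22.0136 + 47.8 = 25.8

25.8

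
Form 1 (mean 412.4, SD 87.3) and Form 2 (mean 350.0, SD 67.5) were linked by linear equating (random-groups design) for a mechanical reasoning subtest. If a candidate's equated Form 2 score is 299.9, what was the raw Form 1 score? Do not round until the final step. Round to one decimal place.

Invert y = (SD_Y/SD_X)(x − M_X) + M_Y:
x = (SD_X/SD_Y)(y − M_Y) + M_X = (87.3/67.5)(299.9 − 350.0) + 412.4
x = 1.293333 × -50.100 + 412.4 = 347.6

347.6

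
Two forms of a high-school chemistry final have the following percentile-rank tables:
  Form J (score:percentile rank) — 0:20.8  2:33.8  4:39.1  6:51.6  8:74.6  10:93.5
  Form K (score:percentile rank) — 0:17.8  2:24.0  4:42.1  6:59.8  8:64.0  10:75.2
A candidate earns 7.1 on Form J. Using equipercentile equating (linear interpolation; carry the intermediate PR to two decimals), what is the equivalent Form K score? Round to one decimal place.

PR of 7.1 on Form J: 51.6 + (7.1 − 6)/(8 − 6) × (74.6 − 51.6) = 64.25
On Form K, PR 64.25 falls between score 8 (PR 64.0) and 10 (PR 75.2).
Interpolate: 8 + (64.25 − 64.0)/(75.2 − 64.0) × (10 − 8) = 8.0

8.0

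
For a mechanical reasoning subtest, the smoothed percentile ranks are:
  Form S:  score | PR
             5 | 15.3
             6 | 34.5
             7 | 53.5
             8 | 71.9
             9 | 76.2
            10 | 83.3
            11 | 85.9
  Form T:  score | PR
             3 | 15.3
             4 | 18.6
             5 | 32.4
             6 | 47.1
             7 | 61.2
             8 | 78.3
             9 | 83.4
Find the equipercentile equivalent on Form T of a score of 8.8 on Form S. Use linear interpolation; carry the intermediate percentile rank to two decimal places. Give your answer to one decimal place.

PR of 8.8 on Form S: 71.9 + (8.8 − 8)/(9 − 8) × (76.2 − 71.9) = 75.34
On Form T, PR 75.34 falls between score 7 (PR 61.2) and 8 (PR 78.3).
Interpolate: 7 + (75.34 − 61.2)/(78.3 − 61.2) × (8 − 7) = 7.8

7.8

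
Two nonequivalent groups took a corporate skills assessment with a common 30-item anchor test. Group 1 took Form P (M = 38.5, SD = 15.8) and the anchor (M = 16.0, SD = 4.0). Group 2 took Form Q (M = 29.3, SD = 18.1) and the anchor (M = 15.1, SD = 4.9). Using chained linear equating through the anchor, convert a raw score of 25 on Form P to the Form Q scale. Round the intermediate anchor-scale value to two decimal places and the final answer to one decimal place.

Form P → anchor (Group 1): v = (4.0/15.8)(25 − 38.5) + 16.0 = 12.58
anchor → Form Q (Group 2): y = (18.1/4.9)(12.58 − 15.1) + 29.3 = 20.0

20.0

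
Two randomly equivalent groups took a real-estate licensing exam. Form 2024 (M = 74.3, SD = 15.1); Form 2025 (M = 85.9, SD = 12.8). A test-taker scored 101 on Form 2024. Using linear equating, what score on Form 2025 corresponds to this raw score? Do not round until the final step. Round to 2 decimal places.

108.53

Linear equating: y = (SD_Y/SD_X)(x − M_X) + M_Y
y = (12.8/15.1)(101 − 74.3) + 85.9
y = 0.847682 × 26.7 + 85.9 = 22.6331 + 85.9 = 108.53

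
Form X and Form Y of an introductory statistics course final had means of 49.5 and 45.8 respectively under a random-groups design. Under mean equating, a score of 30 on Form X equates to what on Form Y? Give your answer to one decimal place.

Mean equating: y = x + (M_Y − M_X) = 30 + (45.8 − 49.5) = 26.3

26.3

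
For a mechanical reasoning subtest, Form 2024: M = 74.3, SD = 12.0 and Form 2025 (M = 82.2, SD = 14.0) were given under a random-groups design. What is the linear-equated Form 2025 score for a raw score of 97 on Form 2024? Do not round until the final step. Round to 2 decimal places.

108.68

Linear equating: y = (SD_Y/SD_X)(x − M_X) + M_Y
y = (14.0/12.0)(97 − 74.3) + 82.2
y = 1.166667 × 22.7 + 82.2 = 26.4833 + 82.2 = 108.68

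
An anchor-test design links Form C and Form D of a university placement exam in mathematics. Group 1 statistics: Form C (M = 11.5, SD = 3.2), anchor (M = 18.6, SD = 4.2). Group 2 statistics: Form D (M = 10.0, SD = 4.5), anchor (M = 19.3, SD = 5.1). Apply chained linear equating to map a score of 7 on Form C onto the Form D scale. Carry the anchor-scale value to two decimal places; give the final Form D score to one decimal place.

4.2

Form C → anchor (Group 1): v = (4.2/3.2)(7 − 11.5) + 18.6 = 12.69
anchor → Form D (Group 2): y = (4.5/5.1)(12.69 − 19.3) + 10.0 = 4.2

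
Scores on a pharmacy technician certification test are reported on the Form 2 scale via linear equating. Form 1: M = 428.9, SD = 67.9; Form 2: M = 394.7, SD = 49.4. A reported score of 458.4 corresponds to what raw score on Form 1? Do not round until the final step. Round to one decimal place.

Invert y = (SD_Y/SD_X)(x − M_X) + M_Y:
x = (SD_X/SD_Y)(y − M_Y) + M_X = (67.9/49.4)(458.4 − 394.7) + 428.9
x = 1.374494 × 63.700 + 428.9 = 516.5

516.5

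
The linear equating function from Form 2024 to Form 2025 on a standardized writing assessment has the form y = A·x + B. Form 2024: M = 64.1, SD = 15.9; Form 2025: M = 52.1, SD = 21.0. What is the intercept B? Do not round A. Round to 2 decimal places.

-32.56

A = SD_Y / SD_X = 21.0 / 15.9 = 1.320755
B = M_Y − A·M_X = 52.1 − 1.320755 × 64.1 = -32.56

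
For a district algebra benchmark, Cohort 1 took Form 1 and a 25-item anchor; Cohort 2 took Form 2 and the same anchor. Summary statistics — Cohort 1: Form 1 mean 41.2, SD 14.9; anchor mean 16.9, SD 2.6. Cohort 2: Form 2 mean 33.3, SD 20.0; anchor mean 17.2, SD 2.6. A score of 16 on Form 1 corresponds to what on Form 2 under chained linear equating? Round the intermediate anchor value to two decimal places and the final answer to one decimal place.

Form 1 → anchor (Cohort 1): v = (2.6/14.9)(16 − 41.2) + 16.9 = 12.50
anchor → Form 2 (Cohort 2): y = (20.0/2.6)(12.50 − 17.2) + 33.3 = -2.9

-2.9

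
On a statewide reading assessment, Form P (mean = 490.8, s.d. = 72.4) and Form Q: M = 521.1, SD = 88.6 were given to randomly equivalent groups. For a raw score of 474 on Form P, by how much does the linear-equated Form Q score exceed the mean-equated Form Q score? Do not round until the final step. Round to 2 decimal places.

-3.76

Mean-equated: 474 + (521.1 − 490.8) = 504.30
Linear-equated: (88.6/72.4)(474 − 490.8) + 521.1 = 500.541
Difference = 500.541 − 504.30 = -3.76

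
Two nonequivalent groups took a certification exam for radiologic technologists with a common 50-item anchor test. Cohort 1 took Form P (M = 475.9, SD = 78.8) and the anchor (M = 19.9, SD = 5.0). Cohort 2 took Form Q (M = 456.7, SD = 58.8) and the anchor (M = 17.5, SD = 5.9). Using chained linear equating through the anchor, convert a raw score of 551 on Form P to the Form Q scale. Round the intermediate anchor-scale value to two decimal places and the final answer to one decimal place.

528.2

Form P → anchor (Cohort 1): v = (5.0/78.8)(551 − 475.9) + 19.9 = 24.67
anchor → Form Q (Cohort 2): y = (58.8/5.9)(24.67 − 17.5) + 456.7 = 528.2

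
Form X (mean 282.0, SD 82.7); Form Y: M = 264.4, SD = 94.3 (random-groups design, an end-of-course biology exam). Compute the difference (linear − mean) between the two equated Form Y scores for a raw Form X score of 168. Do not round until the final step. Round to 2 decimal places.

-15.99

Mean-equated: 168 + (264.4 − 282.0) = 150.40
Linear-equated: (94.3/82.7)(168 − 282.0) + 264.4 = 134.410
Difference = 134.410 − 150.40 = -15.99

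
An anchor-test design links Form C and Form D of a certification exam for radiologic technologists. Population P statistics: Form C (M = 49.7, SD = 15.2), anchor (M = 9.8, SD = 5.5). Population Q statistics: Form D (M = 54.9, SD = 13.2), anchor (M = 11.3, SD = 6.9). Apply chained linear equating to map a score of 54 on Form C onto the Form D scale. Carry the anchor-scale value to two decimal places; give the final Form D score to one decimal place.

55.0

Form C → anchor (Population P): v = (5.5/15.2)(54 − 49.7) + 9.8 = 11.36
anchor → Form D (Population Q): y = (13.2/6.9)(11.36 − 11.3) + 54.9 = 55.0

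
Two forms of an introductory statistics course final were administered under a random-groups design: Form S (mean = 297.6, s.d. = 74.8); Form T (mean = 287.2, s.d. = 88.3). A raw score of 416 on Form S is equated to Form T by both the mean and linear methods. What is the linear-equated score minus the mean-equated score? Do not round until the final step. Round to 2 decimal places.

21.37

Mean-equated: 416 + (287.2 − 297.6) = 405.60
Linear-equated: (88.3/74.8)(416 − 297.6) + 287.2 = 426.969
Difference = 426.969 − 405.60 = 21.37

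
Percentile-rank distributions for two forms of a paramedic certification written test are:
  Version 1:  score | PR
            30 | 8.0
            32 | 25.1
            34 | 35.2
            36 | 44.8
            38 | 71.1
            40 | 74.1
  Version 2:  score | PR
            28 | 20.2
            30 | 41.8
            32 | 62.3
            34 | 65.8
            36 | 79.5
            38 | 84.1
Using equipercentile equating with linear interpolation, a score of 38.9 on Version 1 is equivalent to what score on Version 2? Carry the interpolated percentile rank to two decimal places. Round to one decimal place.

35.0

PR of 38.9 on Version 1: 71.1 + (38.9 − 38)/(40 − 38) × (74.1 − 71.1) = 72.45
On Version 2, PR 72.45 falls between score 34 (PR 65.8) and 36 (PR 79.5).
Interpolate: 34 + (72.45 − 65.8)/(79.5 − 65.8) × (36 − 34) = 35.0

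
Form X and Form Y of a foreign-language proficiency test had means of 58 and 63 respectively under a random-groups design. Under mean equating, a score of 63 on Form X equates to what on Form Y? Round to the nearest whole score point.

Mean equating: y = x + (M_Y − M_X) = 63 + (63 − 58) = 68

68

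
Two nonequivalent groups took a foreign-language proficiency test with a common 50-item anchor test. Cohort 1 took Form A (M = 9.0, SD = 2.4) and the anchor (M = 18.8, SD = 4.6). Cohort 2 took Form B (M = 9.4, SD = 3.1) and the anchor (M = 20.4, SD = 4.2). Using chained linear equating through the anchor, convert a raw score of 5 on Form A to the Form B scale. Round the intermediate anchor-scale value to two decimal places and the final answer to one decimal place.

2.6

Form A → anchor (Cohort 1): v = (4.6/2.4)(5 − 9.0) + 18.8 = 11.13
anchor → Form B (Cohort 2): y = (3.1/4.2)(11.13 − 20.4) + 9.4 = 2.6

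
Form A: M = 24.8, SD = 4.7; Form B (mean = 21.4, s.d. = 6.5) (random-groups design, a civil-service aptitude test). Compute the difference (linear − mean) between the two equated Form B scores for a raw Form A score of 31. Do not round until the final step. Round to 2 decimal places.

Mean-equated: 31 + (21.4 − 24.8) = 27.60
Linear-equated: (6.5/4.7)(31 − 24.8) + 21.4 = 29.974
Difference = 29.974 − 27.60 = 2.37

2.37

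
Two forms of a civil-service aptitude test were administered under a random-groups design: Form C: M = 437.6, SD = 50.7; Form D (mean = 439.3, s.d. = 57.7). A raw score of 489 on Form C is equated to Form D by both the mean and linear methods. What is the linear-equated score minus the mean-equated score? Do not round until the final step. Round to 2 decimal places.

7.10

Mean-equated: 489 + (439.3 − 437.6) = 490.70
Linear-equated: (57.7/50.7)(489 − 437.6) + 439.3 = 497.797
Difference = 497.797 − 490.70 = 7.10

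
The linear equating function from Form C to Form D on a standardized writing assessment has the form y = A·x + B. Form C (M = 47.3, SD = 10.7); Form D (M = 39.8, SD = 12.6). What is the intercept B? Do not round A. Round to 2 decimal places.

A = SD_Y / SD_X = 12.6 / 10.7 = 1.177570
B = M_Y − A·M_X = 39.8 − 1.177570 × 47.3 = -15.90

-15.90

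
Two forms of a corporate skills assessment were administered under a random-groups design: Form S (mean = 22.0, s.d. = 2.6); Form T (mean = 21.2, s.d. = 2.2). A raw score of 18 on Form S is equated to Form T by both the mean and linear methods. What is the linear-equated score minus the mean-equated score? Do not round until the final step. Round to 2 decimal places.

0.62

Mean-equated: 18 + (21.2 − 22.0) = 17.20
Linear-equated: (2.2/2.6)(18 − 22.0) + 21.2 = 17.815
Difference = 17.815 − 17.20 = 0.62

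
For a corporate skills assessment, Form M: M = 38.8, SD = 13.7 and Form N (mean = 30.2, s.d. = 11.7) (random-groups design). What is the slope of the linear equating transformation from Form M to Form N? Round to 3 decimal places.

A = SD_Y / SD_X = 11.7 / 13.7 = 0.854

0.854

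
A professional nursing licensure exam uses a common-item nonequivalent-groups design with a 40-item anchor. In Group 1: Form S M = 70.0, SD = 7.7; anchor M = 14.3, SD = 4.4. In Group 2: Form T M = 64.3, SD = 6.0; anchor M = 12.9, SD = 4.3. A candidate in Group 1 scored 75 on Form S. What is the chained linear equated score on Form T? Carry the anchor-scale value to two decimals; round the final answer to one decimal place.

Form S → anchor (Group 1): v = (4.4/7.7)(75 − 70.0) + 14.3 = 17.16
anchor → Form T (Group 2): y = (6.0/4.3)(17.16 − 12.9) + 64.3 = 70.2

70.2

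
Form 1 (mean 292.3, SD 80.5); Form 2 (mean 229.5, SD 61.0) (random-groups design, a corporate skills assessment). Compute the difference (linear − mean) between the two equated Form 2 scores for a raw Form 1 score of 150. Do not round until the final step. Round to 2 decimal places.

34.47

Mean-equated: 150 + (229.5 − 292.3) = 87.20
Linear-equated: (61.0/80.5)(150 − 292.3) + 229.5 = 121.670
Difference = 121.670 − 87.20 = 34.47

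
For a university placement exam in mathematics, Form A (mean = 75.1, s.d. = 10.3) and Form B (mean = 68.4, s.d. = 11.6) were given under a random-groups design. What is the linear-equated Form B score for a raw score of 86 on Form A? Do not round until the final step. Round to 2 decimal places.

80.68

Linear equating: y = (SD_Y/SD_X)(x − M_X) + M_Y
y = (11.6/10.3)(86 − 75.1) + 68.4
y = 1.126214 × 10.9 + 68.4 = 12.2757 + 68.4 = 80.68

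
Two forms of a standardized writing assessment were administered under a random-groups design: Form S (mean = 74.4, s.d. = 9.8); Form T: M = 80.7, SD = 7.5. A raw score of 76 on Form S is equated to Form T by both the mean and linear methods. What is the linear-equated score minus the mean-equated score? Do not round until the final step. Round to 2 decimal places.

-0.38

Mean-equated: 76 + (80.7 − 74.4) = 82.30
Linear-equated: (7.5/9.8)(76 − 74.4) + 80.7 = 81.924
Difference = 81.924 − 82.30 = -0.38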